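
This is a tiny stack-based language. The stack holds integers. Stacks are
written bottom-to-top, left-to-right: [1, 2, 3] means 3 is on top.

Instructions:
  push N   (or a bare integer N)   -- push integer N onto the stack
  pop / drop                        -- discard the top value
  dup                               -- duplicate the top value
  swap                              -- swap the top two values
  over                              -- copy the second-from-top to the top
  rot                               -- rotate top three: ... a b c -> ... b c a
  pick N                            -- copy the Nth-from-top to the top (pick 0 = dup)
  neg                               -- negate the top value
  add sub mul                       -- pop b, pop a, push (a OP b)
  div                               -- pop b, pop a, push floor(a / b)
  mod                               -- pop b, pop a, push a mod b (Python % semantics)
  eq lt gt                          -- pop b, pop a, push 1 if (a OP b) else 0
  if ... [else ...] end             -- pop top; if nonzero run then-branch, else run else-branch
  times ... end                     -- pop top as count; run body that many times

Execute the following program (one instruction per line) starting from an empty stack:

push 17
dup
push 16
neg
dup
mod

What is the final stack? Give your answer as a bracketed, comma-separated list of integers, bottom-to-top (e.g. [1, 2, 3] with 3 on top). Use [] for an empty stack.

After 'push 17': [17]
After 'dup': [17, 17]
After 'push 16': [17, 17, 16]
After 'neg': [17, 17, -16]
After 'dup': [17, 17, -16, -16]
After 'mod': [17, 17, 0]

Answer: [17, 17, 0]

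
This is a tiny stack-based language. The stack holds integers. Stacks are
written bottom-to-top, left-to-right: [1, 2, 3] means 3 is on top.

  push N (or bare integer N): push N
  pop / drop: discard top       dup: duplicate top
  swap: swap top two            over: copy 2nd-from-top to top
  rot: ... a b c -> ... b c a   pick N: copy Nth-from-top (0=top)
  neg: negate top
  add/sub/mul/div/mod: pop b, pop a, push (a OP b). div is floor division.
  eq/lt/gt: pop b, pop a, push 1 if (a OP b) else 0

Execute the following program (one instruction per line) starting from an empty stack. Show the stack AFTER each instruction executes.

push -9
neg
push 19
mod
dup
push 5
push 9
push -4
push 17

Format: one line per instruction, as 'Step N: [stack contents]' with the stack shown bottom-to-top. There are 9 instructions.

Step 1: [-9]
Step 2: [9]
Step 3: [9, 19]
Step 4: [9]
Step 5: [9, 9]
Step 6: [9, 9, 5]
Step 7: [9, 9, 5, 9]
Step 8: [9, 9, 5, 9, -4]
Step 9: [9, 9, 5, 9, -4, 17]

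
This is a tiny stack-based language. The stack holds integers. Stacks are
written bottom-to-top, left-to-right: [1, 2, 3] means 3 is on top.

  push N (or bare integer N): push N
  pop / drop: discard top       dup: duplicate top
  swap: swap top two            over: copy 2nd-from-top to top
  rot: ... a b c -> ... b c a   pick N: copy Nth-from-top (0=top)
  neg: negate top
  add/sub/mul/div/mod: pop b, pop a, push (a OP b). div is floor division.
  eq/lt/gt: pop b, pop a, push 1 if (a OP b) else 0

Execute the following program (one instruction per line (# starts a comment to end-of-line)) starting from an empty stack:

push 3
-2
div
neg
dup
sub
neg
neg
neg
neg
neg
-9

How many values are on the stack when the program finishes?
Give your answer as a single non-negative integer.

After 'push 3': stack = [3] (depth 1)
After 'push -2': stack = [3, -2] (depth 2)
After 'div': stack = [-2] (depth 1)
After 'neg': stack = [2] (depth 1)
After 'dup': stack = [2, 2] (depth 2)
After 'sub': stack = [0] (depth 1)
After 'neg': stack = [0] (depth 1)
After 'neg': stack = [0] (depth 1)
After 'neg': stack = [0] (depth 1)
After 'neg': stack = [0] (depth 1)
After 'neg': stack = [0] (depth 1)
After 'push -9': stack = [0, -9] (depth 2)

Answer: 2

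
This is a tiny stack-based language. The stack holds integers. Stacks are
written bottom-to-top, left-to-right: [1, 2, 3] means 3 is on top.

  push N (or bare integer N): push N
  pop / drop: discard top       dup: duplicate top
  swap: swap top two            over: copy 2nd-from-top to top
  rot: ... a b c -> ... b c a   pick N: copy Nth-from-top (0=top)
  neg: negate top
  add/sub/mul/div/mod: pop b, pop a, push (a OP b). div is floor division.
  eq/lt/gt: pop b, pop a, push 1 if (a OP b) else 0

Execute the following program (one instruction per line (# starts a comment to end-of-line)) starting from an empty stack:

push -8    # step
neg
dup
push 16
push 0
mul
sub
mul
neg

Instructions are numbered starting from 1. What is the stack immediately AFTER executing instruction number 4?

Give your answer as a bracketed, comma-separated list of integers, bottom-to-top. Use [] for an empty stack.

Answer: [8, 8, 16]

Derivation:
Step 1 ('push -8'): [-8]
Step 2 ('neg'): [8]
Step 3 ('dup'): [8, 8]
Step 4 ('push 16'): [8, 8, 16]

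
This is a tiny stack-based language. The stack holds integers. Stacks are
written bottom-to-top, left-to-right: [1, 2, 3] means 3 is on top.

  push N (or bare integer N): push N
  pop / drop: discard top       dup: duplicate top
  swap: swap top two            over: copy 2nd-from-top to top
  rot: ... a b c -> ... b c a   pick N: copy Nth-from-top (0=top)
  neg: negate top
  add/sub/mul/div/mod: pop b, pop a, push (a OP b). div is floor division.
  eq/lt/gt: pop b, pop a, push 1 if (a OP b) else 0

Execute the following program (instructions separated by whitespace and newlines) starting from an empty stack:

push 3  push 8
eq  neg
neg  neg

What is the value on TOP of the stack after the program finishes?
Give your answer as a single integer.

After 'push 3': [3]
After 'push 8': [3, 8]
After 'eq': [0]
After 'neg': [0]
After 'neg': [0]
After 'neg': [0]

Answer: 0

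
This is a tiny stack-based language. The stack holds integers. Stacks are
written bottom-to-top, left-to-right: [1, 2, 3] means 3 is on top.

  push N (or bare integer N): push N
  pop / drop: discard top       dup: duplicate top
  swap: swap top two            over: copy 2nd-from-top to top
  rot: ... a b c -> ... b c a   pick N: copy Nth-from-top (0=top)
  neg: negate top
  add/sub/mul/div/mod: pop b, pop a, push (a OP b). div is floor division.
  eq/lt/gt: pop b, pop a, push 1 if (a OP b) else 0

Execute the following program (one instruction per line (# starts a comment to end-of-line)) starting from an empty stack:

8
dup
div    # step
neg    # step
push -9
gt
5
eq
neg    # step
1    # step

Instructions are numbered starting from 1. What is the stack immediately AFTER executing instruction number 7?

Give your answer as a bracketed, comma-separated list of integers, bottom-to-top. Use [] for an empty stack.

Answer: [1, 5]

Derivation:
Step 1 ('8'): [8]
Step 2 ('dup'): [8, 8]
Step 3 ('div'): [1]
Step 4 ('neg'): [-1]
Step 5 ('push -9'): [-1, -9]
Step 6 ('gt'): [1]
Step 7 ('5'): [1, 5]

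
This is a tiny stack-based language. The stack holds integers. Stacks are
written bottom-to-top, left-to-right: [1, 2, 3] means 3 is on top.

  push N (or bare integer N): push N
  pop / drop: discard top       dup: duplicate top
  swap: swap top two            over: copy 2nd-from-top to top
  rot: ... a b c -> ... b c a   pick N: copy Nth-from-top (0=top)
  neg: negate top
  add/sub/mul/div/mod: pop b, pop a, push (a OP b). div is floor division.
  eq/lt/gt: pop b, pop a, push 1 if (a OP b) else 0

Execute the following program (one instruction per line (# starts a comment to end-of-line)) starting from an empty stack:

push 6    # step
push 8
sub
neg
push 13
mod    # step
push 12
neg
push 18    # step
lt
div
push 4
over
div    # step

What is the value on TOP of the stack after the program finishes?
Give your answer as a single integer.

After 'push 6': [6]
After 'push 8': [6, 8]
After 'sub': [-2]
After 'neg': [2]
After 'push 13': [2, 13]
After 'mod': [2]
After 'push 12': [2, 12]
After 'neg': [2, -12]
After 'push 18': [2, -12, 18]
After 'lt': [2, 1]
After 'div': [2]
After 'push 4': [2, 4]
After 'over': [2, 4, 2]
After 'div': [2, 2]

Answer: 2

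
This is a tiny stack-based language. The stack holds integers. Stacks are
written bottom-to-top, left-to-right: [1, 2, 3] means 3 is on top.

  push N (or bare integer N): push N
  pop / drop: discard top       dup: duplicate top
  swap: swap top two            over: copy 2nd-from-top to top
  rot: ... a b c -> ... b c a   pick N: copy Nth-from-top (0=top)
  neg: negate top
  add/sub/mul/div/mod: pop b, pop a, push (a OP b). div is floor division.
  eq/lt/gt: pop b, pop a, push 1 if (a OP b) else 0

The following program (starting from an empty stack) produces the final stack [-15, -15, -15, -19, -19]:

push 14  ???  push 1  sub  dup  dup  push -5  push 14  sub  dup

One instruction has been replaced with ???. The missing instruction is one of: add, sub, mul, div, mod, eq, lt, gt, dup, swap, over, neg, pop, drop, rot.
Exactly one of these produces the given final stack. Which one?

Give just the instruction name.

Answer: neg

Derivation:
Stack before ???: [14]
Stack after ???:  [-14]
The instruction that transforms [14] -> [-14] is: neg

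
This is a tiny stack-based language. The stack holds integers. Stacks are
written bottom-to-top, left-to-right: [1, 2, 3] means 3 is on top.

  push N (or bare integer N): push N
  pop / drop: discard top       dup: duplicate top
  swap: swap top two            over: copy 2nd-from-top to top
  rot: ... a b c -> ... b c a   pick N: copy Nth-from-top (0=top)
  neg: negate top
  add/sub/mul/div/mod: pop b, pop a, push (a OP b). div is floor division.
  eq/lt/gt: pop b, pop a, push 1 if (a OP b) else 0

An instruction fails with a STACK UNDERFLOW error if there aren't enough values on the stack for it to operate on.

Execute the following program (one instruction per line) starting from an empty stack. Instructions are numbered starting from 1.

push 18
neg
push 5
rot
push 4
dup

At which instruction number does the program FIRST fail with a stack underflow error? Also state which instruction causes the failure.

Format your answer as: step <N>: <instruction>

Step 1 ('push 18'): stack = [18], depth = 1
Step 2 ('neg'): stack = [-18], depth = 1
Step 3 ('push 5'): stack = [-18, 5], depth = 2
Step 4 ('rot'): needs 3 value(s) but depth is 2 — STACK UNDERFLOW

Answer: step 4: rot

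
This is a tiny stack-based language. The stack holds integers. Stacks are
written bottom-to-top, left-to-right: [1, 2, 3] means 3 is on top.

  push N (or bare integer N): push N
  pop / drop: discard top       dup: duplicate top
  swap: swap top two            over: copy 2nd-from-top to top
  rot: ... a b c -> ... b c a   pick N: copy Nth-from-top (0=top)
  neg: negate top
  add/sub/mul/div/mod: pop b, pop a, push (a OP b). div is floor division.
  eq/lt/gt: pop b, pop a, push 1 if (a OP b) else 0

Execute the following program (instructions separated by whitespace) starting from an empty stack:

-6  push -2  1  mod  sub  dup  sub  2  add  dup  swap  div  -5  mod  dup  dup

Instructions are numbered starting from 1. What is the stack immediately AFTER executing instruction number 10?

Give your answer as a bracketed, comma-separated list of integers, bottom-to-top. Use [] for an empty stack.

Step 1 ('-6'): [-6]
Step 2 ('push -2'): [-6, -2]
Step 3 ('1'): [-6, -2, 1]
Step 4 ('mod'): [-6, 0]
Step 5 ('sub'): [-6]
Step 6 ('dup'): [-6, -6]
Step 7 ('sub'): [0]
Step 8 ('2'): [0, 2]
Step 9 ('add'): [2]
Step 10 ('dup'): [2, 2]

Answer: [2, 2]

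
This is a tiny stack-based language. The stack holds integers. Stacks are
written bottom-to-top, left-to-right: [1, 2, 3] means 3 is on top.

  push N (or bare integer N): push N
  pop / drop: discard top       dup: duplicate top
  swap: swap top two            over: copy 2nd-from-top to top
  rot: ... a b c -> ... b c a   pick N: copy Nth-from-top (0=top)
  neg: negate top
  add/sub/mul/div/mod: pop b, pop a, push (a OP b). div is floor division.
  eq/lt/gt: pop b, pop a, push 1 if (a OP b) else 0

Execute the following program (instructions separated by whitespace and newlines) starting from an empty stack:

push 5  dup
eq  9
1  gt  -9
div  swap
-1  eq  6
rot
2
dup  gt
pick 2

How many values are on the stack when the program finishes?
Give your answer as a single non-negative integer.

Answer: 5

Derivation:
After 'push 5': stack = [5] (depth 1)
After 'dup': stack = [5, 5] (depth 2)
After 'eq': stack = [1] (depth 1)
After 'push 9': stack = [1, 9] (depth 2)
After 'push 1': stack = [1, 9, 1] (depth 3)
After 'gt': stack = [1, 1] (depth 2)
After 'push -9': stack = [1, 1, -9] (depth 3)
After 'div': stack = [1, -1] (depth 2)
After 'swap': stack = [-1, 1] (depth 2)
After 'push -1': stack = [-1, 1, -1] (depth 3)
After 'eq': stack = [-1, 0] (depth 2)
After 'push 6': stack = [-1, 0, 6] (depth 3)
After 'rot': stack = [0, 6, -1] (depth 3)
After 'push 2': stack = [0, 6, -1, 2] (depth 4)
After 'dup': stack = [0, 6, -1, 2, 2] (depth 5)
After 'gt': stack = [0, 6, -1, 0] (depth 4)
After 'pick 2': stack = [0, 6, -1, 0, 6] (depth 5)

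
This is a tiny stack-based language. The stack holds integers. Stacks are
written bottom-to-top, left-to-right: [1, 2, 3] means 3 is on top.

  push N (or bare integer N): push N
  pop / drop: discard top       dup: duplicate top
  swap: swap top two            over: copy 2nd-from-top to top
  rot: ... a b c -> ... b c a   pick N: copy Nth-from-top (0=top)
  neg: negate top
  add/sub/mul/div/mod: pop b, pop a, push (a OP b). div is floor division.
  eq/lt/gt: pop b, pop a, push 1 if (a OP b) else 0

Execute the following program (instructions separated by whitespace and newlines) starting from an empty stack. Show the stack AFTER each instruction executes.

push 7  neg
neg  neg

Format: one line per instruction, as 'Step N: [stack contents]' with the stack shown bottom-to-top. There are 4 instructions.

Step 1: [7]
Step 2: [-7]
Step 3: [7]
Step 4: [-7]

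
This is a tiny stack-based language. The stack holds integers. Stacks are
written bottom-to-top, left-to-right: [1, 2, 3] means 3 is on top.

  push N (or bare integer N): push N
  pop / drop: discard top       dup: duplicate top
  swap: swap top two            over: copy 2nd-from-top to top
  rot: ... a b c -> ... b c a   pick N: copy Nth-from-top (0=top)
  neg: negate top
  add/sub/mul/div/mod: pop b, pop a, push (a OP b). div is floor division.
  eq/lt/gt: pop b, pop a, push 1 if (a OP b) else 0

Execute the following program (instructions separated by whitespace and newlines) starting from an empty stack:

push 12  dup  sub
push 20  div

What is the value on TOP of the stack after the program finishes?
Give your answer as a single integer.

After 'push 12': [12]
After 'dup': [12, 12]
After 'sub': [0]
After 'push 20': [0, 20]
After 'div': [0]

Answer: 0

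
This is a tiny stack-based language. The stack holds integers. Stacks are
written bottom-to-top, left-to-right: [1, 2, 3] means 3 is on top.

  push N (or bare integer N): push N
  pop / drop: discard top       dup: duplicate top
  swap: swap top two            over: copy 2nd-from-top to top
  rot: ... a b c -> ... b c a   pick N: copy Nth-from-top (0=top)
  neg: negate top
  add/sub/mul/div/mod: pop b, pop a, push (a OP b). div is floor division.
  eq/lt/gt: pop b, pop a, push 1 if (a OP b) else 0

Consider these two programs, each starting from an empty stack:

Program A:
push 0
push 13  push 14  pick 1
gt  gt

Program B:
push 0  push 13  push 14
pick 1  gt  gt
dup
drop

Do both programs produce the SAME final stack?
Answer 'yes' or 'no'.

Answer: yes

Derivation:
Program A trace:
  After 'push 0': [0]
  After 'push 13': [0, 13]
  After 'push 14': [0, 13, 14]
  After 'pick 1': [0, 13, 14, 13]
  After 'gt': [0, 13, 1]
  After 'gt': [0, 1]
Program A final stack: [0, 1]

Program B trace:
  After 'push 0': [0]
  After 'push 13': [0, 13]
  After 'push 14': [0, 13, 14]
  After 'pick 1': [0, 13, 14, 13]
  After 'gt': [0, 13, 1]
  After 'gt': [0, 1]
  After 'dup': [0, 1, 1]
  After 'drop': [0, 1]
Program B final stack: [0, 1]
Same: yes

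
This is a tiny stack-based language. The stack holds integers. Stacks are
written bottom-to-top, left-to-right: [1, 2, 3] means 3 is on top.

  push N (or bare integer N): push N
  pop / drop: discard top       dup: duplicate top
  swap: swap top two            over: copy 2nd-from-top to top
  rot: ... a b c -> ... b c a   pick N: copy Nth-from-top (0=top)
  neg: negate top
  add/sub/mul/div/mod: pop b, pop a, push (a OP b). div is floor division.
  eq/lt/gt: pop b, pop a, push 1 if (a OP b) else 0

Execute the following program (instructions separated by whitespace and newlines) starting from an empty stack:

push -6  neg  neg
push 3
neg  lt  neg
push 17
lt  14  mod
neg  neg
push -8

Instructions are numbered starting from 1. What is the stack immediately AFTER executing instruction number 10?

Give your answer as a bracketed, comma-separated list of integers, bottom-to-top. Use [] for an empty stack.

Step 1 ('push -6'): [-6]
Step 2 ('neg'): [6]
Step 3 ('neg'): [-6]
Step 4 ('push 3'): [-6, 3]
Step 5 ('neg'): [-6, -3]
Step 6 ('lt'): [1]
Step 7 ('neg'): [-1]
Step 8 ('push 17'): [-1, 17]
Step 9 ('lt'): [1]
Step 10 ('14'): [1, 14]

Answer: [1, 14]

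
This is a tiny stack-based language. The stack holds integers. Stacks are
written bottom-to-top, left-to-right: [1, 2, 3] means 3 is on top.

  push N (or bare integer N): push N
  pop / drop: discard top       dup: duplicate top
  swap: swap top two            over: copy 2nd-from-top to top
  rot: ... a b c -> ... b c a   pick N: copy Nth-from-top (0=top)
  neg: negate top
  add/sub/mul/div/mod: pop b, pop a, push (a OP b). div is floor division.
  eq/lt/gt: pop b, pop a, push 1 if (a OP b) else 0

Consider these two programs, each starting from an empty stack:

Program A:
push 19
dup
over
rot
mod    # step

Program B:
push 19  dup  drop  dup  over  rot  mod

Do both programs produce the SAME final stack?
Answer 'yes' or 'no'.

Answer: yes

Derivation:
Program A trace:
  After 'push 19': [19]
  After 'dup': [19, 19]
  After 'over': [19, 19, 19]
  After 'rot': [19, 19, 19]
  After 'mod': [19, 0]
Program A final stack: [19, 0]

Program B trace:
  After 'push 19': [19]
  After 'dup': [19, 19]
  After 'drop': [19]
  After 'dup': [19, 19]
  After 'over': [19, 19, 19]
  After 'rot': [19, 19, 19]
  After 'mod': [19, 0]
Program B final stack: [19, 0]
Same: yes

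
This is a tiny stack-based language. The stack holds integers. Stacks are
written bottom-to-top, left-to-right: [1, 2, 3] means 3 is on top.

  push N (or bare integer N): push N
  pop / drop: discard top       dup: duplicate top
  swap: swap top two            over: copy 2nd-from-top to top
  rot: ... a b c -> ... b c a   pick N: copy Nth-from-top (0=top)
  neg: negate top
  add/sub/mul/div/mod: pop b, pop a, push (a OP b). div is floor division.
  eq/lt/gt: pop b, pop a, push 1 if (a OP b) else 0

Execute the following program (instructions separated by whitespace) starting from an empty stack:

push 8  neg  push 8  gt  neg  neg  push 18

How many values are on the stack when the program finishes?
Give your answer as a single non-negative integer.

After 'push 8': stack = [8] (depth 1)
After 'neg': stack = [-8] (depth 1)
After 'push 8': stack = [-8, 8] (depth 2)
After 'gt': stack = [0] (depth 1)
After 'neg': stack = [0] (depth 1)
After 'neg': stack = [0] (depth 1)
After 'push 18': stack = [0, 18] (depth 2)

Answer: 2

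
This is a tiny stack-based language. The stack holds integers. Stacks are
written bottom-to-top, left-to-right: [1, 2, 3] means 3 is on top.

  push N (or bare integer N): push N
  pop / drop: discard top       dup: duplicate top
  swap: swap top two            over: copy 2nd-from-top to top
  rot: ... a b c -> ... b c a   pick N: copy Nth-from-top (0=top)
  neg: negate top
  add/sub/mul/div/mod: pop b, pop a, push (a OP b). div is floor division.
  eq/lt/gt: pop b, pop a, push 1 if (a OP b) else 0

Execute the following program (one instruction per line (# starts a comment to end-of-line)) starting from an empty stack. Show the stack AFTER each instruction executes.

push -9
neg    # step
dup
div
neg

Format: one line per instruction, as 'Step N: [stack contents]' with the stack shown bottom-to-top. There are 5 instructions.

Step 1: [-9]
Step 2: [9]
Step 3: [9, 9]
Step 4: [1]
Step 5: [-1]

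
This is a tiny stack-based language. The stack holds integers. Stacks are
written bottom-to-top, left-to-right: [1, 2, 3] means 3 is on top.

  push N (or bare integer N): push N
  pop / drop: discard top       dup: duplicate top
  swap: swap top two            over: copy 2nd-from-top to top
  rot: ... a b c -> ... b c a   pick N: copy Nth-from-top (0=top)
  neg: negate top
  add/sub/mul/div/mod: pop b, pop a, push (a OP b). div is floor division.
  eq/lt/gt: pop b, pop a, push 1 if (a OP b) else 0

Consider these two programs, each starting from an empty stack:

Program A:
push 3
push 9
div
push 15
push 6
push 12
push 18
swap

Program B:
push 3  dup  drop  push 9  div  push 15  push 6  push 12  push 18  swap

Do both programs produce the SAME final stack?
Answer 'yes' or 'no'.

Answer: yes

Derivation:
Program A trace:
  After 'push 3': [3]
  After 'push 9': [3, 9]
  After 'div': [0]
  After 'push 15': [0, 15]
  After 'push 6': [0, 15, 6]
  After 'push 12': [0, 15, 6, 12]
  After 'push 18': [0, 15, 6, 12, 18]
  After 'swap': [0, 15, 6, 18, 12]
Program A final stack: [0, 15, 6, 18, 12]

Program B trace:
  After 'push 3': [3]
  After 'dup': [3, 3]
  After 'drop': [3]
  After 'push 9': [3, 9]
  After 'div': [0]
  After 'push 15': [0, 15]
  After 'push 6': [0, 15, 6]
  After 'push 12': [0, 15, 6, 12]
  After 'push 18': [0, 15, 6, 12, 18]
  After 'swap': [0, 15, 6, 18, 12]
Program B final stack: [0, 15, 6, 18, 12]
Same: yes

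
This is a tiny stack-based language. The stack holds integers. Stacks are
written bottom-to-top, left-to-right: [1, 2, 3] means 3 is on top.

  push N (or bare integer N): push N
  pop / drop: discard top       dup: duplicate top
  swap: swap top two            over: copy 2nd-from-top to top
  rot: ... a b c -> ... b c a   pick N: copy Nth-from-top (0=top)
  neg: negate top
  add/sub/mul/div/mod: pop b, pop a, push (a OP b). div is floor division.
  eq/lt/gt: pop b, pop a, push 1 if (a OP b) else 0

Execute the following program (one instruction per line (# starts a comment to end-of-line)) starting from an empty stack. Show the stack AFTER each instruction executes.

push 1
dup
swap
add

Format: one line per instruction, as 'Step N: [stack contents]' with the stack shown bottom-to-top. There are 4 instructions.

Step 1: [1]
Step 2: [1, 1]
Step 3: [1, 1]
Step 4: [2]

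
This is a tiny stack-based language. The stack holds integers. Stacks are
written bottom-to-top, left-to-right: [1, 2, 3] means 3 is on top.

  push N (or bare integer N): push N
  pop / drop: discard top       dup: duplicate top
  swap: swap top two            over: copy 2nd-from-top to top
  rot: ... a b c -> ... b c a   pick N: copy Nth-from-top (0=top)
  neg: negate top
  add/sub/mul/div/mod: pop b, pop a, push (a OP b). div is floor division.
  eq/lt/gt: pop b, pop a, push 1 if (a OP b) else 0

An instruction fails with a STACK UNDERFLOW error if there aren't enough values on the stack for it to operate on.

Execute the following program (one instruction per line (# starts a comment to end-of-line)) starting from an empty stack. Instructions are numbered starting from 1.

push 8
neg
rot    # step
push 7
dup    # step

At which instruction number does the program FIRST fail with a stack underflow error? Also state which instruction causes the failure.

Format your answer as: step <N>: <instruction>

Step 1 ('push 8'): stack = [8], depth = 1
Step 2 ('neg'): stack = [-8], depth = 1
Step 3 ('rot'): needs 3 value(s) but depth is 1 — STACK UNDERFLOW

Answer: step 3: rot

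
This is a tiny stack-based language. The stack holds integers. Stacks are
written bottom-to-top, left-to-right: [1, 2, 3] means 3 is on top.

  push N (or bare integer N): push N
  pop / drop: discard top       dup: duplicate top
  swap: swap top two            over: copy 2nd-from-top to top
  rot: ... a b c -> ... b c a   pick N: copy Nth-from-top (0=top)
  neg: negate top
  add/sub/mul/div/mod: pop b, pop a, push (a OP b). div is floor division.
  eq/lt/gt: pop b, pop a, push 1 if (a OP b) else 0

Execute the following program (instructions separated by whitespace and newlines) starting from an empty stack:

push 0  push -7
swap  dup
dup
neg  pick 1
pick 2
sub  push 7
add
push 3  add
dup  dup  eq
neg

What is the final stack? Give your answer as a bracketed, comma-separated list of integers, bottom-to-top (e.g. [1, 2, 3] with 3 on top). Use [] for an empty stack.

After 'push 0': [0]
After 'push -7': [0, -7]
After 'swap': [-7, 0]
After 'dup': [-7, 0, 0]
After 'dup': [-7, 0, 0, 0]
After 'neg': [-7, 0, 0, 0]
After 'pick 1': [-7, 0, 0, 0, 0]
After 'pick 2': [-7, 0, 0, 0, 0, 0]
After 'sub': [-7, 0, 0, 0, 0]
After 'push 7': [-7, 0, 0, 0, 0, 7]
After 'add': [-7, 0, 0, 0, 7]
After 'push 3': [-7, 0, 0, 0, 7, 3]
After 'add': [-7, 0, 0, 0, 10]
After 'dup': [-7, 0, 0, 0, 10, 10]
After 'dup': [-7, 0, 0, 0, 10, 10, 10]
After 'eq': [-7, 0, 0, 0, 10, 1]
After 'neg': [-7, 0, 0, 0, 10, -1]

Answer: [-7, 0, 0, 0, 10, -1]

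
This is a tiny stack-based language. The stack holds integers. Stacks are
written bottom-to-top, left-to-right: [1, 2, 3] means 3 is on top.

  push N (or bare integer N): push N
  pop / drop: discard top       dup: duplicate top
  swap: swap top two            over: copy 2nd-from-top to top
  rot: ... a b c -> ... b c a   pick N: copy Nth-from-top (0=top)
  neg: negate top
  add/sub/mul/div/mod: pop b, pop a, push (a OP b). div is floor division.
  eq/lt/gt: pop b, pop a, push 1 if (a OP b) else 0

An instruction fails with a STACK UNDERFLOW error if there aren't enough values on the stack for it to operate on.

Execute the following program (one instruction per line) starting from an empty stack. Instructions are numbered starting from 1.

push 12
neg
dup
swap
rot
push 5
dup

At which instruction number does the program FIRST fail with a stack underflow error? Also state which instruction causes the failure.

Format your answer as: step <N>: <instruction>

Answer: step 5: rot

Derivation:
Step 1 ('push 12'): stack = [12], depth = 1
Step 2 ('neg'): stack = [-12], depth = 1
Step 3 ('dup'): stack = [-12, -12], depth = 2
Step 4 ('swap'): stack = [-12, -12], depth = 2
Step 5 ('rot'): needs 3 value(s) but depth is 2 — STACK UNDERFLOW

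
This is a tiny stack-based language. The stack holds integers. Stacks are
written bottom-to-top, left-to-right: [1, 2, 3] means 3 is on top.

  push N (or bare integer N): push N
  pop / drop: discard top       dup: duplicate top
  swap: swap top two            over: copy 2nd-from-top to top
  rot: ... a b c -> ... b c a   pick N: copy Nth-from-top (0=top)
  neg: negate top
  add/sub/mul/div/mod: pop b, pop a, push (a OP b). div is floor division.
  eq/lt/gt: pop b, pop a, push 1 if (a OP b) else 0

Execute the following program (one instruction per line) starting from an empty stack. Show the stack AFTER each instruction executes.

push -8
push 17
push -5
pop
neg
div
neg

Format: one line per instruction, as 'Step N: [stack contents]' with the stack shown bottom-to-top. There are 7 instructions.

Step 1: [-8]
Step 2: [-8, 17]
Step 3: [-8, 17, -5]
Step 4: [-8, 17]
Step 5: [-8, -17]
Step 6: [0]
Step 7: [0]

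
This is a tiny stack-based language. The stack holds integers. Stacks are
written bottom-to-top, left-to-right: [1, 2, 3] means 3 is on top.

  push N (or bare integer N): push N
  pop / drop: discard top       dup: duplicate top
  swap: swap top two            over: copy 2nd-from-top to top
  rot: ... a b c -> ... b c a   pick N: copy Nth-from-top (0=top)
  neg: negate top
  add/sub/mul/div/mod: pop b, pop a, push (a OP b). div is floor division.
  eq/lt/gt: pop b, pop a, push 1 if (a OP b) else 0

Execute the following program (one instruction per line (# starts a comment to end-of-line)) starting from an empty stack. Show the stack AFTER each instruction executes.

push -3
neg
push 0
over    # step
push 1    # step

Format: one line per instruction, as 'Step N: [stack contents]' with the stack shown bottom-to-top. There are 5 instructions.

Step 1: [-3]
Step 2: [3]
Step 3: [3, 0]
Step 4: [3, 0, 3]
Step 5: [3, 0, 3, 1]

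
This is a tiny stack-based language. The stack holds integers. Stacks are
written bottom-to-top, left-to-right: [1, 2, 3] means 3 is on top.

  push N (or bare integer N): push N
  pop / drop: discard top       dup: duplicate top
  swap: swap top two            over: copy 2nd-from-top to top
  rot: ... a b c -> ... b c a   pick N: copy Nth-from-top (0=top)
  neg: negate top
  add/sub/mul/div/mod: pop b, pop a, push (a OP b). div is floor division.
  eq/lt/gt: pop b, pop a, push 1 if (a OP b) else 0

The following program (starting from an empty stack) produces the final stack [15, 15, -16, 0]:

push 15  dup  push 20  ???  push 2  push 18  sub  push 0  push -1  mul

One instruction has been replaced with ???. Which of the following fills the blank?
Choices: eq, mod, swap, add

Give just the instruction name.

Answer: mod

Derivation:
Stack before ???: [15, 15, 20]
Stack after ???:  [15, 15]
Checking each choice:
  eq: produces [15, 0, -16, 0]
  mod: MATCH
  swap: produces [15, 20, 15, -16, 0]
  add: produces [15, 35, -16, 0]


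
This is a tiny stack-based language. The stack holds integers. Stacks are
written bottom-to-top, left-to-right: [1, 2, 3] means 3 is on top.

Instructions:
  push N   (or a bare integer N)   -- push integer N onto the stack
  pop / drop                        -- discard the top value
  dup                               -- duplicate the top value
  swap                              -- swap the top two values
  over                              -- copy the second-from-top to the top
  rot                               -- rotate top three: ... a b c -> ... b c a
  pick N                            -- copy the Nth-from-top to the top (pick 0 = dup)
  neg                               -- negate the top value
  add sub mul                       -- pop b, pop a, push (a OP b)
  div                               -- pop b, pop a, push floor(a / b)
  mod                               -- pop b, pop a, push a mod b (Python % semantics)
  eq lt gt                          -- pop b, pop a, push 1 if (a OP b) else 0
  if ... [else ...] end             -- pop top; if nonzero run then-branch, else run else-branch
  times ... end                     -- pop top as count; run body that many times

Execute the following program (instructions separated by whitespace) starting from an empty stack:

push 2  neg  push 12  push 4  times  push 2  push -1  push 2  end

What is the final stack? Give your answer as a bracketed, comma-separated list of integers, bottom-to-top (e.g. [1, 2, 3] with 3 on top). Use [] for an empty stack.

After 'push 2': [2]
After 'neg': [-2]
After 'push 12': [-2, 12]
After 'push 4': [-2, 12, 4]
After 'times': [-2, 12]
After 'push 2': [-2, 12, 2]
After 'push -1': [-2, 12, 2, -1]
After 'push 2': [-2, 12, 2, -1, 2]
After 'push 2': [-2, 12, 2, -1, 2, 2]
After 'push -1': [-2, 12, 2, -1, 2, 2, -1]
After 'push 2': [-2, 12, 2, -1, 2, 2, -1, 2]
After 'push 2': [-2, 12, 2, -1, 2, 2, -1, 2, 2]
After 'push -1': [-2, 12, 2, -1, 2, 2, -1, 2, 2, -1]
After 'push 2': [-2, 12, 2, -1, 2, 2, -1, 2, 2, -1, 2]
After 'push 2': [-2, 12, 2, -1, 2, 2, -1, 2, 2, -1, 2, 2]
After 'push -1': [-2, 12, 2, -1, 2, 2, -1, 2, 2, -1, 2, 2, -1]
After 'push 2': [-2, 12, 2, -1, 2, 2, -1, 2, 2, -1, 2, 2, -1, 2]

Answer: [-2, 12, 2, -1, 2, 2, -1, 2, 2, -1, 2, 2, -1, 2]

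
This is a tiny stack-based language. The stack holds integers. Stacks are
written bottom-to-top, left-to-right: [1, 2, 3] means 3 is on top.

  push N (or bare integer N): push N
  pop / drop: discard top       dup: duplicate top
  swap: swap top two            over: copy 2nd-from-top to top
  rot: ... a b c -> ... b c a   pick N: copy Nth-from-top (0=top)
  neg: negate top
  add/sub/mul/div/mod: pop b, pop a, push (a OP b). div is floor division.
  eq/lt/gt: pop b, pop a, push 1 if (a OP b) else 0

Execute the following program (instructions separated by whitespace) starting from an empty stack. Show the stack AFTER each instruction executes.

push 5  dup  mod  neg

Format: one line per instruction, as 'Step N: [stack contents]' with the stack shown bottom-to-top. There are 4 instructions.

Step 1: [5]
Step 2: [5, 5]
Step 3: [0]
Step 4: [0]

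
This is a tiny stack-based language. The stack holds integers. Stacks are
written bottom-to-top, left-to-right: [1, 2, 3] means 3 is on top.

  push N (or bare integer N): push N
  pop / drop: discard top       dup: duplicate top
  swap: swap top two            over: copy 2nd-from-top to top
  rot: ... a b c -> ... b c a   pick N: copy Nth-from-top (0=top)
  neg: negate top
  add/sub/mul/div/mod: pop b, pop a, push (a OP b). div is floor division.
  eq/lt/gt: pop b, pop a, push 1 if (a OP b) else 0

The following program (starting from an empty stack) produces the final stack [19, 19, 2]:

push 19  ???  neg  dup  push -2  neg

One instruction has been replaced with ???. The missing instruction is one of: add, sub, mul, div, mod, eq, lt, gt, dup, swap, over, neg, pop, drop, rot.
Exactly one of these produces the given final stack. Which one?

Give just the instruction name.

Answer: neg

Derivation:
Stack before ???: [19]
Stack after ???:  [-19]
The instruction that transforms [19] -> [-19] is: neg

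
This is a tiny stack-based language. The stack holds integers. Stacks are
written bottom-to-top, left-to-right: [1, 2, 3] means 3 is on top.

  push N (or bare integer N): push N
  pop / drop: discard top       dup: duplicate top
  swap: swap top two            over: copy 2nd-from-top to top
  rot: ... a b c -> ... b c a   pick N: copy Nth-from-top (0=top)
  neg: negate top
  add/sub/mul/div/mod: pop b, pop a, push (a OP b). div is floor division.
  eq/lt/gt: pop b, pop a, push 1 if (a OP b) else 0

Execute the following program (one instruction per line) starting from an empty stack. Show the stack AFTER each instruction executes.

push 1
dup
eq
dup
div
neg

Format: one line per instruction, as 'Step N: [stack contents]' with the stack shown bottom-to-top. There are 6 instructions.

Step 1: [1]
Step 2: [1, 1]
Step 3: [1]
Step 4: [1, 1]
Step 5: [1]
Step 6: [-1]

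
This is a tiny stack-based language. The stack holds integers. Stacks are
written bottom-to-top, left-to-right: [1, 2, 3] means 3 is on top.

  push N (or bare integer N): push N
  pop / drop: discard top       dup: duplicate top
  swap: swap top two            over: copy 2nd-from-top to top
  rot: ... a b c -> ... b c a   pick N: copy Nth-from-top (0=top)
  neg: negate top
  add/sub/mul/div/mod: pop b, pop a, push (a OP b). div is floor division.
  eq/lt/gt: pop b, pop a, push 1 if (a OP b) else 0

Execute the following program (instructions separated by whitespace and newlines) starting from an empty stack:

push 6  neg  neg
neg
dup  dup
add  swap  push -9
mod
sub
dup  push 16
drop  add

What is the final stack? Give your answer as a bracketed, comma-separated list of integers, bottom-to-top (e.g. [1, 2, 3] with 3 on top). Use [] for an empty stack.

Answer: [-12]

Derivation:
After 'push 6': [6]
After 'neg': [-6]
After 'neg': [6]
After 'neg': [-6]
After 'dup': [-6, -6]
After 'dup': [-6, -6, -6]
After 'add': [-6, -12]
After 'swap': [-12, -6]
After 'push -9': [-12, -6, -9]
After 'mod': [-12, -6]
After 'sub': [-6]
After 'dup': [-6, -6]
After 'push 16': [-6, -6, 16]
After 'drop': [-6, -6]
After 'add': [-12]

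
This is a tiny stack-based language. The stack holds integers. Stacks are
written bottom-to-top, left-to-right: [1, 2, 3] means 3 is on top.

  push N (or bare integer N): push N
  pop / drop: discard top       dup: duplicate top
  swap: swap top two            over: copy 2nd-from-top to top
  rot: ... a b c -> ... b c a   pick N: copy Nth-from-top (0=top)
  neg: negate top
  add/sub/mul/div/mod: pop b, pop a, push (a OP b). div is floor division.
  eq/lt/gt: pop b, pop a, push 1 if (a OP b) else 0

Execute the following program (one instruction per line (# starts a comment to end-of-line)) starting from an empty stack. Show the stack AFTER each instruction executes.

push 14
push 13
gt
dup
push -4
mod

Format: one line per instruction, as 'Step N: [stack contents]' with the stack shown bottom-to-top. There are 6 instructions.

Step 1: [14]
Step 2: [14, 13]
Step 3: [1]
Step 4: [1, 1]
Step 5: [1, 1, -4]
Step 6: [1, -3]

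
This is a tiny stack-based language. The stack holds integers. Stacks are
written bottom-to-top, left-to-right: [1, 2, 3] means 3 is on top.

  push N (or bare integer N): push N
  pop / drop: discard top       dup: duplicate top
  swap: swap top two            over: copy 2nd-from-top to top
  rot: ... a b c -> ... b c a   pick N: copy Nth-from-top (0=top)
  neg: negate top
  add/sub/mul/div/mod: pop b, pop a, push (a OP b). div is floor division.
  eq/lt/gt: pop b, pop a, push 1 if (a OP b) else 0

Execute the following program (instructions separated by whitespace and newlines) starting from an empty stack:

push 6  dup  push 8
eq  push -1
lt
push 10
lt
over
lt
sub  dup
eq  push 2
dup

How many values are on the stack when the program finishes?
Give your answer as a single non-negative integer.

Answer: 3

Derivation:
After 'push 6': stack = [6] (depth 1)
After 'dup': stack = [6, 6] (depth 2)
After 'push 8': stack = [6, 6, 8] (depth 3)
After 'eq': stack = [6, 0] (depth 2)
After 'push -1': stack = [6, 0, -1] (depth 3)
After 'lt': stack = [6, 0] (depth 2)
After 'push 10': stack = [6, 0, 10] (depth 3)
After 'lt': stack = [6, 1] (depth 2)
After 'over': stack = [6, 1, 6] (depth 3)
After 'lt': stack = [6, 1] (depth 2)
After 'sub': stack = [5] (depth 1)
After 'dup': stack = [5, 5] (depth 2)
After 'eq': stack = [1] (depth 1)
After 'push 2': stack = [1, 2] (depth 2)
After 'dup': stack = [1, 2, 2] (depth 3)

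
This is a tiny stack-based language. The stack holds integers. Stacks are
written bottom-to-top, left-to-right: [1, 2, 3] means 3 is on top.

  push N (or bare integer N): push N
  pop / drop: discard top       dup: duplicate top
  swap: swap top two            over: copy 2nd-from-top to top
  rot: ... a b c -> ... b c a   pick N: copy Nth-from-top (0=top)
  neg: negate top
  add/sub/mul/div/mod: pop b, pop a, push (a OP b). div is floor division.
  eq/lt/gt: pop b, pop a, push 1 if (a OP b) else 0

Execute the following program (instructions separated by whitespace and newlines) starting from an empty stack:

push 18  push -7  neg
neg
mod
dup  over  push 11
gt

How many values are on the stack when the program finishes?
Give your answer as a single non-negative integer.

After 'push 18': stack = [18] (depth 1)
After 'push -7': stack = [18, -7] (depth 2)
After 'neg': stack = [18, 7] (depth 2)
After 'neg': stack = [18, -7] (depth 2)
After 'mod': stack = [-3] (depth 1)
After 'dup': stack = [-3, -3] (depth 2)
After 'over': stack = [-3, -3, -3] (depth 3)
After 'push 11': stack = [-3, -3, -3, 11] (depth 4)
After 'gt': stack = [-3, -3, 0] (depth 3)

Answer: 3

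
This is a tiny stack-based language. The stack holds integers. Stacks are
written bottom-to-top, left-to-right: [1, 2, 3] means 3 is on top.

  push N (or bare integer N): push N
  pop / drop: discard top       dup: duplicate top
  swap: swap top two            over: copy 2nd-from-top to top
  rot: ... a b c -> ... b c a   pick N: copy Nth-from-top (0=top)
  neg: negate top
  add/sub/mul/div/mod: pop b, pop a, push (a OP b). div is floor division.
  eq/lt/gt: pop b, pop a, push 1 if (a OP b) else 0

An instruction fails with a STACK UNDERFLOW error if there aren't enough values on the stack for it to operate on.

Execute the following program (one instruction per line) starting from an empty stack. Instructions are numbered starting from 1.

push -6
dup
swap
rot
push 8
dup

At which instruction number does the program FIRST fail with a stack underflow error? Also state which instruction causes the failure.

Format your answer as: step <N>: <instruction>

Answer: step 4: rot

Derivation:
Step 1 ('push -6'): stack = [-6], depth = 1
Step 2 ('dup'): stack = [-6, -6], depth = 2
Step 3 ('swap'): stack = [-6, -6], depth = 2
Step 4 ('rot'): needs 3 value(s) but depth is 2 — STACK UNDERFLOW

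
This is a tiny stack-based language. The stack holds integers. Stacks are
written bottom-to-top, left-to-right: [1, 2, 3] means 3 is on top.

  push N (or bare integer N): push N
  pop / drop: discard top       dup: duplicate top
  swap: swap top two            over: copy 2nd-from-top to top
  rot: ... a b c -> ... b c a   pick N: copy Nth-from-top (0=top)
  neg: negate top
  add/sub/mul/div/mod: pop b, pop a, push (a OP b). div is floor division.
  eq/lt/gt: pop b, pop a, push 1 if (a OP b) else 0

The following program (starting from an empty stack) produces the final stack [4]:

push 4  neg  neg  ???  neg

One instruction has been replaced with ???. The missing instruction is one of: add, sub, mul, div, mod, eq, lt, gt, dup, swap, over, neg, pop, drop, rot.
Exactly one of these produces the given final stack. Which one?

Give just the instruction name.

Answer: neg

Derivation:
Stack before ???: [4]
Stack after ???:  [-4]
The instruction that transforms [4] -> [-4] is: neg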